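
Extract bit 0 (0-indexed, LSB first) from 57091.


0b1101111100000011, position 0 = 1

1


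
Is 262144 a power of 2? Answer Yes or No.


0b1000000000000000000. Only one bit set => Yes

Yes


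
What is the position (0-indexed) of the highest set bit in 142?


0b10001110. Highest set bit at position 7

7


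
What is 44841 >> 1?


0b1010111100101001 >> 1 = 0b101011110010100 = 22420

22420


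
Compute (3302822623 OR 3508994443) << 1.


Step 1: 3302822623 | 3508994443 = 3590263775
Step 2: 3590263775 << 1 = 7180527550

7180527550


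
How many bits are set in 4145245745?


0b11110111000100110110111000110001 has 18 set bits

18


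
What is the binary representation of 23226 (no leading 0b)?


23226 = 101101010111010 in binary

101101010111010


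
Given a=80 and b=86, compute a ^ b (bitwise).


80 ^ 86 = 6

6


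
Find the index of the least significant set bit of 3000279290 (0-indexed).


0b10110010110101001010000011111010. Lowest set bit at position 1

1


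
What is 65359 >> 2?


0b1111111101001111 >> 2 = 0b11111111010011 = 16339

16339


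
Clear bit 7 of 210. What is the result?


210 & ~(1 << 7) = 82

82


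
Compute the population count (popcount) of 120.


0b1111000 has 4 set bits

4


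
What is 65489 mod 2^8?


65489 & 255 = 209

209


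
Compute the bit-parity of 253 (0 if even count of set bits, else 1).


0b11111101 has 7 ones => parity 1

1


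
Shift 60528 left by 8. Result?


0b1110110001110000 << 8 = 0b111011000111000000000000 = 15495168

15495168


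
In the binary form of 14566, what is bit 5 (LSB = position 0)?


0b11100011100110, position 5 = 1

1


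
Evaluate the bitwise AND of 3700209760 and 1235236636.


0b11011100100011001011100001100000 & 0b1001001101000000011011100011100 = 0b1001000100000000011000000000000 = 1216360448

1216360448


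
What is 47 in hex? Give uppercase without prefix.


47 = 2F hex

2F


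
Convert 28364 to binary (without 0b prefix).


28364 = 110111011001100 in binary

110111011001100


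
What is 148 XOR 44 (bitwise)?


0b10010100 ^ 0b101100 = 0b10111000 = 184

184


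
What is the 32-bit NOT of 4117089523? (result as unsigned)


~0b11110101011001011100110011110011 = 0b1010100110100011001100001100 = 177877772 (32-bit unsigned)

177877772


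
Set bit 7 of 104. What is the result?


104 | (1 << 7) = 104 | 128 = 232

232


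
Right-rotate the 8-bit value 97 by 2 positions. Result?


Rotate 0b1100001 right by 2 (8-bit) = 0b1011000 = 88

88


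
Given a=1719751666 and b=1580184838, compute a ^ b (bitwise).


1719751666 ^ 1580184838 = 950986484

950986484


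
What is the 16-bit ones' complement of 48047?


48047 ^ 65535 = 17488

17488


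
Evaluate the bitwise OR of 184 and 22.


0b10111000 | 0b10110 = 0b10111110 = 190

190


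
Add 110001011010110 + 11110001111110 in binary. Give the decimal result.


110001011010110 + 11110001111110 = 1001111101010100 = 40788

40788


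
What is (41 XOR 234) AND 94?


Step 1: 41 ^ 234 = 195
Step 2: 195 & 94 = 66

66


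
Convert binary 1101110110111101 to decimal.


1101110110111101 in decimal = 56765

56765


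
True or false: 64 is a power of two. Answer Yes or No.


0b1000000. Only one bit set => Yes

Yes


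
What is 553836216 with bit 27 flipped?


553836216 ^ (1 << 27) = 553836216 ^ 134217728 = 688053944

688053944


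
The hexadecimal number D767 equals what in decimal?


D767 hex = 55143 decimal

55143


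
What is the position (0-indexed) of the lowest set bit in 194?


0b11000010. Lowest set bit at position 1

1


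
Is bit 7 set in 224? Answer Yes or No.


0b11100000, bit 7 = 1. Yes

Yes


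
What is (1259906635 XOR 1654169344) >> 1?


Step 1: 1259906635 ^ 1654169344 = 696269131
Step 2: 696269131 >> 1 = 348134565

348134565


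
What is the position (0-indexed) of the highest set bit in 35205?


0b1000100110000101. Highest set bit at position 15

15


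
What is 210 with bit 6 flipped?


210 ^ (1 << 6) = 210 ^ 64 = 146

146


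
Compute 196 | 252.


0b11000100 | 0b11111100 = 0b11111100 = 252

252


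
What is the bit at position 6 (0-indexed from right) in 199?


0b11000111, position 6 = 1

1


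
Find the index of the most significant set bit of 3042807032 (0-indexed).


0b10110101010111011000110011111000. Highest set bit at position 31

31


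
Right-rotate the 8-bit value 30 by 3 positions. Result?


Rotate 0b11110 right by 3 (8-bit) = 0b11000011 = 195

195


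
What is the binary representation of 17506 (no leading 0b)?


17506 = 100010001100010 in binary

100010001100010


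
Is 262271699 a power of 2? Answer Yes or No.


0b1111101000011111001011010011. Multiple bits set => No

No


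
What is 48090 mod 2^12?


48090 & 4095 = 3034

3034


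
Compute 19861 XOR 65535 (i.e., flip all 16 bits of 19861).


19861 ^ 65535 = 45674

45674


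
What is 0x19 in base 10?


19 hex = 25 decimal

25


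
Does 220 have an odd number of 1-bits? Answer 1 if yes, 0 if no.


0b11011100 has 5 ones => parity 1

1


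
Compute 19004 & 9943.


0b100101000111100 & 0b10011011010111 = 0b1000010100 = 532

532


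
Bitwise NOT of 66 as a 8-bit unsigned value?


~0b1000010 = 0b10111101 = 189 (8-bit unsigned)

189


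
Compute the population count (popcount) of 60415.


0b1110101111111111 has 14 set bits

14


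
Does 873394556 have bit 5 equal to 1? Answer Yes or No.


0b110100000011101111000101111100, bit 5 = 1. Yes

Yes


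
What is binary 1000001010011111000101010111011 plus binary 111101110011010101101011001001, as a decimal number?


1000001010011111000101010111011 + 111101110011010101101011001001 = 1111111000111001110010110000100 = 2132600196

2132600196


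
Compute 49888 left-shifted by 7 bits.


0b1100001011100000 << 7 = 0b11000010111000000000000 = 6385664

6385664


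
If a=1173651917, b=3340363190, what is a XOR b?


1173651917 ^ 3340363190 = 2196595835

2196595835


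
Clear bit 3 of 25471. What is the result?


25471 & ~(1 << 3) = 25463

25463


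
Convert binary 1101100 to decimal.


1101100 in decimal = 108

108


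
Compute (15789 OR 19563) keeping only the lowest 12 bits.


Step 1: 15789 | 19563 = 32239
Step 2: 32239 & 4095 = 3567

3567


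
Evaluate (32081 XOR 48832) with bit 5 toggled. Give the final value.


Step 1: 32081 ^ 48832 = 50065
Step 2: 50065 ^ (1 << 5) = 50065 ^ 32 = 50097

50097


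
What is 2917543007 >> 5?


0b10101101111001100010110001011111 >> 5 = 0b101011011110011000101100010 = 91173218

91173218


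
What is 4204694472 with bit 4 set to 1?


4204694472 | (1 << 4) = 4204694472 | 16 = 4204694488

4204694488


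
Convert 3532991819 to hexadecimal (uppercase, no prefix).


3532991819 = D2952D4B hex

D2952D4B


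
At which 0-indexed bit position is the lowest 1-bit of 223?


0b11011111. Lowest set bit at position 0

0


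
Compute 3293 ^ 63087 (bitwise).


0b110011011101 ^ 0b1111011001101111 = 0b1111101010110010 = 64178

64178


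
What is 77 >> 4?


0b1001101 >> 4 = 0b100 = 4

4


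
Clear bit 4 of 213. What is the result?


213 & ~(1 << 4) = 197

197


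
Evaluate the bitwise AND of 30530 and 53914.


0b111011101000010 & 0b1101001010011010 = 0b101001000000010 = 20994

20994


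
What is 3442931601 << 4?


0b11001101001101101111011110010001 << 4 = 0b110011010011011011110111100100010000 = 55086905616

55086905616


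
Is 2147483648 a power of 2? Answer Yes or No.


0b10000000000000000000000000000000. Only one bit set => Yes

Yes


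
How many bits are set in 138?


0b10001010 has 3 set bits

3


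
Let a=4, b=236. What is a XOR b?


4 ^ 236 = 232

232


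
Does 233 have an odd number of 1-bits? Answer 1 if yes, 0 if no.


0b11101001 has 5 ones => parity 1

1


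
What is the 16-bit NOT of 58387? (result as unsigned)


~0b1110010000010011 = 0b1101111101100 = 7148 (16-bit unsigned)

7148


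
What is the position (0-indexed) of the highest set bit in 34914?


0b1000100001100010. Highest set bit at position 15

15


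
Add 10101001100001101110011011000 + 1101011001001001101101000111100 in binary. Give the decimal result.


10101001100001101110011011000 + 1101011001001001101101000111100 = 10000000010101011011011100010100 = 2153101076

2153101076


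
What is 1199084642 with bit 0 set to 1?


1199084642 | (1 << 0) = 1199084642 | 1 = 1199084643

1199084643


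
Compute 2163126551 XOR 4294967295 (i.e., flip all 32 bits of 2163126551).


2163126551 ^ 4294967295 = 2131840744

2131840744


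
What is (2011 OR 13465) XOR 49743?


Step 1: 2011 | 13465 = 14299
Step 2: 14299 ^ 49743 = 62868

62868


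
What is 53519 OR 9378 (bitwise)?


0b1101000100001111 | 0b10010010100010 = 0b1111010110101111 = 62895

62895


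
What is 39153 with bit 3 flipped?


39153 ^ (1 << 3) = 39153 ^ 8 = 39161

39161


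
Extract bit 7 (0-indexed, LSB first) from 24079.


0b101111000001111, position 7 = 0

0


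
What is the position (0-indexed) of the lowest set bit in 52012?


0b1100101100101100. Lowest set bit at position 2

2


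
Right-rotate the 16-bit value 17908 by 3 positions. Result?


Rotate 0b100010111110100 right by 3 (16-bit) = 0b1000100010111110 = 35006

35006


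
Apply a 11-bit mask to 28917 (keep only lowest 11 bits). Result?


28917 & 2047 = 245

245


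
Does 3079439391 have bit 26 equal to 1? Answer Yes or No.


0b10110111100011001000010000011111, bit 26 = 1. Yes

Yes


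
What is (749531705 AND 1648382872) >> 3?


Step 1: 749531705 & 1648382872 = 536891928
Step 2: 536891928 >> 3 = 67111491

67111491


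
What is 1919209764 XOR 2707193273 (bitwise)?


0b1110010011001001101000100100100 ^ 0b10100001010111000111110110111001 = 0b11010011001110001010110010011101 = 3543706781

3543706781


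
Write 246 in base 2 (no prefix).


246 = 11110110 in binary

11110110


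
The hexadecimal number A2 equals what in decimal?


A2 hex = 162 decimal

162


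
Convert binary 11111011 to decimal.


11111011 in decimal = 251

251


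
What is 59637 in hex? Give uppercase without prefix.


59637 = E8F5 hex

E8F5


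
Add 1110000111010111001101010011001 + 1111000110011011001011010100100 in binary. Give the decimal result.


1110000111010111001101010011001 + 1111000110011011001011010100100 = 11101001101110010011000100111101 = 3921228093

3921228093


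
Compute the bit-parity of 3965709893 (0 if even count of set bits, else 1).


0b11101100010111111110111001000101 has 20 ones => parity 0

0


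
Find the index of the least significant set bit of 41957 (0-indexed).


0b1010001111100101. Lowest set bit at position 0

0


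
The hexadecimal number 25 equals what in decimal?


25 hex = 37 decimal

37


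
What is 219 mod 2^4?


219 & 15 = 11

11


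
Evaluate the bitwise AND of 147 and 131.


0b10010011 & 0b10000011 = 0b10000011 = 131

131


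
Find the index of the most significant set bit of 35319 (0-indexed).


0b1000100111110111. Highest set bit at position 15

15


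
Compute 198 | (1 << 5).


198 | (1 << 5) = 198 | 32 = 230

230


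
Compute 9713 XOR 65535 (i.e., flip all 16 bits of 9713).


9713 ^ 65535 = 55822

55822


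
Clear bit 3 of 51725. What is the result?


51725 & ~(1 << 3) = 51717

51717


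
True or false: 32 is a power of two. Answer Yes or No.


0b100000. Only one bit set => Yes

Yes


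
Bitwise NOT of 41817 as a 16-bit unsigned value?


~0b1010001101011001 = 0b101110010100110 = 23718 (16-bit unsigned)

23718


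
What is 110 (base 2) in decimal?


110 in decimal = 6

6


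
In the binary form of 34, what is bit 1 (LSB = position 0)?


0b100010, position 1 = 1

1


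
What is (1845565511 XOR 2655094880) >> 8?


Step 1: 1845565511 ^ 2655094880 = 4030763047
Step 2: 4030763047 >> 8 = 15745168

15745168


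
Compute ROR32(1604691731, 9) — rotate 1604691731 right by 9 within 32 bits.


Rotate 0b1011111101001011010011100010011 right by 9 (32-bit) = 0b10001001101011111101001011010011 = 2310001363

2310001363


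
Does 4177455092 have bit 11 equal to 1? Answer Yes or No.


0b11111000111111101110011111110100, bit 11 = 0. No

No


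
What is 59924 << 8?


0b1110101000010100 << 8 = 0b111010100001010000000000 = 15340544

15340544


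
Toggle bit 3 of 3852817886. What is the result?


3852817886 ^ (1 << 3) = 3852817886 ^ 8 = 3852817878

3852817878


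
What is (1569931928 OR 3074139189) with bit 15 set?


Step 1: 1569931928 | 3074139189 = 4290504381
Step 2: 4290504381 | (1 << 15) = 4290504381 | 32768 = 4290504381

4290504381


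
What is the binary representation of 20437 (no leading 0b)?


20437 = 100111111010101 in binary

100111111010101


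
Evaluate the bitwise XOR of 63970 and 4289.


0b1111100111100010 ^ 0b1000011000001 = 0b1110100100100011 = 59683

59683


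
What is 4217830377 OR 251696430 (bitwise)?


0b11111011011001101111101111101001 | 0b1111000000001001010100101110 = 0b11111111011001101111111111101111 = 4284940271

4284940271


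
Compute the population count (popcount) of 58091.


0b1110001011101011 has 10 set bits

10


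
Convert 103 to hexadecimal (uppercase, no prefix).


103 = 67 hex

67


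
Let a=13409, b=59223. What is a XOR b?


13409 ^ 59223 = 54070

54070


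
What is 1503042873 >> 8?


0b1011001100101101001110100111001 >> 8 = 0b10110011001011010011101 = 5871261

5871261


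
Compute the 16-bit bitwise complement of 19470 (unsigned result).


~0b100110000001110 = 0b1011001111110001 = 46065 (16-bit unsigned)

46065


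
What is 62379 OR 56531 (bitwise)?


0b1111001110101011 | 0b1101110011010011 = 0b1111111111111011 = 65531

65531


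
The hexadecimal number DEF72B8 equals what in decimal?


DEF72B8 hex = 233796280 decimal

233796280


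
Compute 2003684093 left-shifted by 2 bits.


0b1110111011011011100101011111101 << 2 = 0b111011101101101110010101111110100 = 8014736372

8014736372


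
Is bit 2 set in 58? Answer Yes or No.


0b111010, bit 2 = 0. No

No


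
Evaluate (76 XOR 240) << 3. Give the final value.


Step 1: 76 ^ 240 = 188
Step 2: 188 << 3 = 1504

1504


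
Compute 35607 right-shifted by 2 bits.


0b1000101100010111 >> 2 = 0b10001011000101 = 8901

8901


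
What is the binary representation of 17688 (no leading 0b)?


17688 = 100010100011000 in binary

100010100011000


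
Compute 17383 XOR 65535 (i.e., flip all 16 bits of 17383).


17383 ^ 65535 = 48152

48152


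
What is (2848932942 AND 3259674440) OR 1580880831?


Step 1: 2848932942 & 3259674440 = 2152334408
Step 2: 2152334408 | 1580880831 = 3732559871

3732559871


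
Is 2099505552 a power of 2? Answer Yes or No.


0b1111101001000111110100110010000. Multiple bits set => No

No


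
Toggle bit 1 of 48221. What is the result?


48221 ^ (1 << 1) = 48221 ^ 2 = 48223

48223


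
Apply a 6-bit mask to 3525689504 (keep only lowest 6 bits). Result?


3525689504 & 63 = 32

32


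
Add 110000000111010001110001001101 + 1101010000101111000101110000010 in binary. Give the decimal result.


110000000111010001110001001101 + 1101010000101111000101110000010 = 10011010001101001010011111001111 = 2587142095

2587142095


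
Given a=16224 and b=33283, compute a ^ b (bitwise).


16224 ^ 33283 = 48483

48483


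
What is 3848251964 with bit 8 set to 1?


3848251964 | (1 << 8) = 3848251964 | 256 = 3848252220

3848252220


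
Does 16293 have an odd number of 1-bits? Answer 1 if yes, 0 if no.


0b11111110100101 has 10 ones => parity 0

0


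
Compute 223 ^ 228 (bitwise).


0b11011111 ^ 0b11100100 = 0b111011 = 59

59


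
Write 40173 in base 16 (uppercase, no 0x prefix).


40173 = 9CED hex

9CED


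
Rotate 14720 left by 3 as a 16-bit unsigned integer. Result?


Rotate 0b11100110000000 left by 3 (16-bit) = 0b1100110000000001 = 52225

52225


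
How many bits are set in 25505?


0b110001110100001 has 7 set bits

7


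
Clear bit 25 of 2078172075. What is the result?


2078172075 & ~(1 << 25) = 2044617643

2044617643


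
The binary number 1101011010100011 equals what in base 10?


1101011010100011 in decimal = 54947

54947


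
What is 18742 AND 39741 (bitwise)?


0b100100100110110 & 0b1001101100111101 = 0b100100110100 = 2356

2356


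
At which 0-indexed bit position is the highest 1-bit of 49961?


0b1100001100101001. Highest set bit at position 15

15


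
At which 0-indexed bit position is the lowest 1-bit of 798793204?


0b101111100111001001110111110100. Lowest set bit at position 2

2


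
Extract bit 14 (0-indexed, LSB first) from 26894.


0b110100100001110, position 14 = 1

1


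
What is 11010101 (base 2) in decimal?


11010101 in decimal = 213

213


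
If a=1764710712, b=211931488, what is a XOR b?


1764710712 ^ 211931488 = 1703839832

1703839832


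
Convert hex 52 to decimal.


52 hex = 82 decimal

82


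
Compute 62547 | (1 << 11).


62547 | (1 << 11) = 62547 | 2048 = 64595

64595


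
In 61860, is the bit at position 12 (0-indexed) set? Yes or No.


0b1111000110100100, bit 12 = 1. Yes

Yes


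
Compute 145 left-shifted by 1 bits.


0b10010001 << 1 = 0b100100010 = 290

290


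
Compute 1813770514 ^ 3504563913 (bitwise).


0b1101100000110111111000100010010 ^ 0b11010000111000110110011011001001 = 0b10111100111110001001011111011011 = 3170408411

3170408411


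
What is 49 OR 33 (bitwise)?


0b110001 | 0b100001 = 0b110001 = 49

49


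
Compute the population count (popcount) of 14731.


0b11100110001011 has 8 set bits

8


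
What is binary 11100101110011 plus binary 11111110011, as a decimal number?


11100101110011 + 11111110011 = 100000101100110 = 16742

16742


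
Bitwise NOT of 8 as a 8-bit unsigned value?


~0b1000 = 0b11110111 = 247 (8-bit unsigned)

247


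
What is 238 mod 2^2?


238 & 3 = 2

2


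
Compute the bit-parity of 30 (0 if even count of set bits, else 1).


0b11110 has 4 ones => parity 0

0


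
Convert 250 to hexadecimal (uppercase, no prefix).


250 = FA hex

FA


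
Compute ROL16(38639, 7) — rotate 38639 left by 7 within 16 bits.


Rotate 0b1001011011101111 left by 7 (16-bit) = 0b111011111001011 = 30667

30667


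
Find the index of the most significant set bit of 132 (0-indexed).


0b10000100. Highest set bit at position 7

7


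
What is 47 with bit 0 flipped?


47 ^ (1 << 0) = 47 ^ 1 = 46

46


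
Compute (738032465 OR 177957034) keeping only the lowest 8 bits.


Step 1: 738032465 | 177957034 = 738163707
Step 2: 738163707 & 255 = 251

251


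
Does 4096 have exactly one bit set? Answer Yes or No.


0b1000000000000. Only one bit set => Yes

Yes


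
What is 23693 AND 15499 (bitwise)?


0b101110010001101 & 0b11110010001011 = 0b1110010001001 = 7305

7305


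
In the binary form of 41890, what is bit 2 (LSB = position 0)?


0b1010001110100010, position 2 = 0

0


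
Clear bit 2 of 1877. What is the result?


1877 & ~(1 << 2) = 1873

1873


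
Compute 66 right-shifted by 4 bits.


0b1000010 >> 4 = 0b100 = 4

4


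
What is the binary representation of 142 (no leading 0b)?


142 = 10001110 in binary

10001110


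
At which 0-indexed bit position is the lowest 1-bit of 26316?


0b110011011001100. Lowest set bit at position 2

2


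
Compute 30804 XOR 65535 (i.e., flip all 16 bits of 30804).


30804 ^ 65535 = 34731

34731


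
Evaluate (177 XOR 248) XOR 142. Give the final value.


Step 1: 177 ^ 248 = 73
Step 2: 73 ^ 142 = 199

199


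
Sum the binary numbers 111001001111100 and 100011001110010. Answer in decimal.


111001001111100 + 100011001110010 = 1011100011101110 = 47342

47342


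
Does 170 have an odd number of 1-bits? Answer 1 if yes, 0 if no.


0b10101010 has 4 ones => parity 0

0


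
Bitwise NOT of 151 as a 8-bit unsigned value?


~0b10010111 = 0b1101000 = 104 (8-bit unsigned)

104


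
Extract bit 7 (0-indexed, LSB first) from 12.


0b1100, position 7 = 0

0


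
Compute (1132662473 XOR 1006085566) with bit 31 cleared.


Step 1: 1132662473 ^ 1006085566 = 2020911991
Step 2: 2020911991 & ~(1 << 31) = 2020911991

2020911991


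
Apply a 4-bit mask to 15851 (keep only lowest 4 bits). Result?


15851 & 15 = 11

11


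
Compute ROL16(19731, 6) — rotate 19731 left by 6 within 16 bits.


Rotate 0b100110100010011 left by 6 (16-bit) = 0b100010011010011 = 17619

17619


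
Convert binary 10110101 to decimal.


10110101 in decimal = 181

181


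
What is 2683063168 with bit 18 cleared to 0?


2683063168 & ~(1 << 18) = 2682801024

2682801024


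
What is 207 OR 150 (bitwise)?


0b11001111 | 0b10010110 = 0b11011111 = 223

223


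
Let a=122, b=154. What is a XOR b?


122 ^ 154 = 224

224


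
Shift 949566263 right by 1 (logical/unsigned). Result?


0b111000100110010011101100110111 >> 1 = 0b11100010011001001110110011011 = 474783131

474783131


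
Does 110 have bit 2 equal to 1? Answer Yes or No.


0b1101110, bit 2 = 1. Yes

Yes


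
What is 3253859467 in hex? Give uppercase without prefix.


3253859467 = C1F1F48B hex

C1F1F48B


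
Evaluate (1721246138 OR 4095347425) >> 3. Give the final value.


Step 1: 1721246138 | 4095347425 = 4137298939
Step 2: 4137298939 >> 3 = 517162367

517162367


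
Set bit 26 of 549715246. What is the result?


549715246 | (1 << 26) = 549715246 | 67108864 = 616824110

616824110


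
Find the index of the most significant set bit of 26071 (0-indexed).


0b110010111010111. Highest set bit at position 14

14


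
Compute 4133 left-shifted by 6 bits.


0b1000000100101 << 6 = 0b1000000100101000000 = 264512

264512


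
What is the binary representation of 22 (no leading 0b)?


22 = 10110 in binary

10110


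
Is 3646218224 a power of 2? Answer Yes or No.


0b11011001010101001101111111110000. Multiple bits set => No

No


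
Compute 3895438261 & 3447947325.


0b11101000001011111010101110110101 & 0b11001101100000111000000000111101 = 0b11001000000000111000000000110101 = 3355672629

3355672629


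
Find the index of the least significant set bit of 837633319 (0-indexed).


0b110001111011010100010100100111. Lowest set bit at position 0

0


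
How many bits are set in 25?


0b11001 has 3 set bits

3


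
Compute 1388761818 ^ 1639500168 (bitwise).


0b1010010110001101101001011011010 ^ 0b1100001101110001100100110001000 = 0b110011011111100001101101010010 = 863902546

863902546


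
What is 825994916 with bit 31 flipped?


825994916 ^ (1 << 31) = 825994916 ^ 2147483648 = 2973478564

2973478564


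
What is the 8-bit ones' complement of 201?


201 ^ 255 = 54

54


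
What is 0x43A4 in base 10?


43A4 hex = 17316 decimal

17316


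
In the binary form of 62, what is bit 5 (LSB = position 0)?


0b111110, position 5 = 1

1


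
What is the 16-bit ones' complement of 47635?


47635 ^ 65535 = 17900

17900


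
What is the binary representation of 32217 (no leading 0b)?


32217 = 111110111011001 in binary

111110111011001


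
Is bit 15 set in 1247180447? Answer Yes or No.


0b1001010010101100111011010011111, bit 15 = 0. No

No


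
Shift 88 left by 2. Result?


0b1011000 << 2 = 0b101100000 = 352

352


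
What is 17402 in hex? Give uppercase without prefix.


17402 = 43FA hex

43FA


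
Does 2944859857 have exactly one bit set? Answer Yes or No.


0b10101111100001101111111011010001. Multiple bits set => No

No


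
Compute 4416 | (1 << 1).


4416 | (1 << 1) = 4416 | 2 = 4418

4418


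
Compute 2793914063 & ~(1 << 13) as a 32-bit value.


2793914063 & ~(1 << 13) = 2793905871

2793905871


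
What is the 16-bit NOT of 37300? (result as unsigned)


~0b1001000110110100 = 0b110111001001011 = 28235 (16-bit unsigned)

28235


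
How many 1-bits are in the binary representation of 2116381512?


0b1111110001001010110101101001000 has 16 set bits

16


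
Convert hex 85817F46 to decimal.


85817F46 hex = 2239856454 decimal

2239856454


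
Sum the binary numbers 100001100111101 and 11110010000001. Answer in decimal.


100001100111101 + 11110010000001 = 111111110111110 = 32702

32702


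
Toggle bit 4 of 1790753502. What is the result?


1790753502 ^ (1 << 4) = 1790753502 ^ 16 = 1790753486

1790753486


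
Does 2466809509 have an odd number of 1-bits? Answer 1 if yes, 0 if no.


0b10010011000010001000011010100101 has 12 ones => parity 0

0


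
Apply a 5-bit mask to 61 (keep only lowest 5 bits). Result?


61 & 31 = 29

29


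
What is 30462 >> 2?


0b111011011111110 >> 2 = 0b1110110111111 = 7615

7615


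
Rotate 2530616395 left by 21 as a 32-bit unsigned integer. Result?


Rotate 0b10010110110101100010010001001011 left by 21 (32-bit) = 0b10001001011100101101101011000100 = 2306005700

2306005700


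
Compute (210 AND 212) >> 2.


Step 1: 210 & 212 = 208
Step 2: 208 >> 2 = 52

52


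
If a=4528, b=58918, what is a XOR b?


4528 ^ 58918 = 63382

63382


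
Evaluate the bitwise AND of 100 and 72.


0b1100100 & 0b1001000 = 0b1000000 = 64

64


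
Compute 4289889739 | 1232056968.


0b11111111101100101000010111001011 | 0b1001001011011111011001010001000 = 0b11111111111111111011011111001011 = 4294948811

4294948811


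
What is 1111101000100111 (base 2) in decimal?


1111101000100111 in decimal = 64039

64039


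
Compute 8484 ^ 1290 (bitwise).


0b10000100100100 ^ 0b10100001010 = 0b10010000101110 = 9262

9262


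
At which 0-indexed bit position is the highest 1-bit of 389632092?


0b10111001110010101000001011100. Highest set bit at position 28

28


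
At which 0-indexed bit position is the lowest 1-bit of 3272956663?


0b11000011000101010101101011110111. Lowest set bit at position 0

0


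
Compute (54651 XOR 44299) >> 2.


Step 1: 54651 ^ 44299 = 30832
Step 2: 30832 >> 2 = 7708

7708


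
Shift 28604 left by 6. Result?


0b110111110111100 << 6 = 0b110111110111100000000 = 1830656

1830656


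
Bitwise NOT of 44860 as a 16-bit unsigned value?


~0b1010111100111100 = 0b101000011000011 = 20675 (16-bit unsigned)

20675


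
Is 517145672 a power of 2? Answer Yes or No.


0b11110110100110000010001001000. Multiple bits set => No

No


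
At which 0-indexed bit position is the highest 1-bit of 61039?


0b1110111001101111. Highest set bit at position 15

15


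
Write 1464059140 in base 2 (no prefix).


1464059140 = 1010111010000111100010100000100 in binary

1010111010000111100010100000100


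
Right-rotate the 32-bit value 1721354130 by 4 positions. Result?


Rotate 0b1100110100110011100011110010010 right by 4 (32-bit) = 0b100110011010011001110001111001 = 644455545

644455545


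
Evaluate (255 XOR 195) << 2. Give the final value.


Step 1: 255 ^ 195 = 60
Step 2: 60 << 2 = 240

240


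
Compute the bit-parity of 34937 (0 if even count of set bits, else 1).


0b1000100001111001 has 7 ones => parity 1

1


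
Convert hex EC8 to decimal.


EC8 hex = 3784 decimal

3784


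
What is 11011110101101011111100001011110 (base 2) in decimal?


11011110101101011111100001011110 in decimal = 3736467550

3736467550


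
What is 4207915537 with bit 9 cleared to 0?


4207915537 & ~(1 << 9) = 4207915025

4207915025


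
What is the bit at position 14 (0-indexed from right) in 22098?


0b101011001010010, position 14 = 1

1


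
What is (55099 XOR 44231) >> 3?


Step 1: 55099 ^ 44231 = 31740
Step 2: 31740 >> 3 = 3967

3967


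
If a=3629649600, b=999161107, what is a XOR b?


3629649600 ^ 999161107 = 3822449619

3822449619


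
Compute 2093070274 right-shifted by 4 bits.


0b1111100110000011011011111000010 >> 4 = 0b111110011000001101101111100 = 130816892

130816892


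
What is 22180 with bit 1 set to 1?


22180 | (1 << 1) = 22180 | 2 = 22182

22182


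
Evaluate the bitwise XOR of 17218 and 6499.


0b100001101000010 ^ 0b1100101100011 = 0b101101000100001 = 23073

23073


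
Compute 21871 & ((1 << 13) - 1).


21871 & 8191 = 5487

5487


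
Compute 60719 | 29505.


0b1110110100101111 | 0b111001101000001 = 0b1111111101101111 = 65391

65391


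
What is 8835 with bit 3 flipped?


8835 ^ (1 << 3) = 8835 ^ 8 = 8843

8843


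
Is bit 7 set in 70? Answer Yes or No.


0b1000110, bit 7 = 0. No

No


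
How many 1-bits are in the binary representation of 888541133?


0b110100111101100000111111001101 has 18 set bits

18


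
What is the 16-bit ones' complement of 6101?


6101 ^ 65535 = 59434

59434


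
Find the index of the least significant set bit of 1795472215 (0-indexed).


0b1101011000001001011101101010111. Lowest set bit at position 0

0


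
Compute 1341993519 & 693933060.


0b1001111111111010011001000101111 & 0b101001010111001001010000000100 = 0b1001010111000001000000000100 = 157028356

157028356


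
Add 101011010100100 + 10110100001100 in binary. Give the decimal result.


101011010100100 + 10110100001100 = 1000001110110000 = 33712

33712


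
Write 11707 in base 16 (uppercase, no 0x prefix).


11707 = 2DBB hex

2DBB


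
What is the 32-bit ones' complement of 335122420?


335122420 ^ 4294967295 = 3959844875

3959844875


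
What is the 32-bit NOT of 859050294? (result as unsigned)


~0b110011001101000001000100110110 = 0b11001100110010111110111011001001 = 3435917001 (32-bit unsigned)

3435917001


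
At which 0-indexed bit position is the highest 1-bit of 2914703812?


0b10101101101110101101100111000100. Highest set bit at position 31

31


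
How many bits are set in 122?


0b1111010 has 5 set bits

5


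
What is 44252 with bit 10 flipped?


44252 ^ (1 << 10) = 44252 ^ 1024 = 43228

43228


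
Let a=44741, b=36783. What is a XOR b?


44741 ^ 36783 = 8554

8554


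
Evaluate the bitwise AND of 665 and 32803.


0b1010011001 & 0b1000000000100011 = 0b1 = 1

1


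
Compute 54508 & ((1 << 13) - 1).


54508 & 8191 = 5356

5356


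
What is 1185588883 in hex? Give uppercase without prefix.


1185588883 = 46AAA693 hex

46AAA693


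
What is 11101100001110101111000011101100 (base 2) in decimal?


11101100001110101111000011101100 in decimal = 3963285740

3963285740


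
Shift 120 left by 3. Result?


0b1111000 << 3 = 0b1111000000 = 960

960


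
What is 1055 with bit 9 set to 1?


1055 | (1 << 9) = 1055 | 512 = 1567

1567


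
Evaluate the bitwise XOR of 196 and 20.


0b11000100 ^ 0b10100 = 0b11010000 = 208

208


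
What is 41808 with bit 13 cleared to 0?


41808 & ~(1 << 13) = 33616

33616


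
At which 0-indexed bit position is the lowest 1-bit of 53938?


0b1101001010110010. Lowest set bit at position 1

1


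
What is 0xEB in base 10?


EB hex = 235 decimal

235


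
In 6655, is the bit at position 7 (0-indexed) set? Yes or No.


0b1100111111111, bit 7 = 1. Yes

Yes


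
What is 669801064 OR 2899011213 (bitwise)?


0b100111111011000101101001101000 | 0b10101100110010110110011010001101 = 0b10101111111011110111111011101101 = 2951708397

2951708397


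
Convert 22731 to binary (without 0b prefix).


22731 = 101100011001011 in binary

101100011001011


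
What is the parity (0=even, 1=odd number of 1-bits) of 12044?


0b10111100001100 has 7 ones => parity 1

1


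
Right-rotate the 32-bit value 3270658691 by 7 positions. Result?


Rotate 0b11000010111100100100101010000011 right by 7 (32-bit) = 0b111100001011110010010010101 = 126215317

126215317


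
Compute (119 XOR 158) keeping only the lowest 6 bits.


Step 1: 119 ^ 158 = 233
Step 2: 233 & 63 = 41

41


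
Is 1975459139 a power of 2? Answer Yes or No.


0b1110101101111110001110101000011. Multiple bits set => No

No


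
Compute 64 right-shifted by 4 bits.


0b1000000 >> 4 = 0b100 = 4

4


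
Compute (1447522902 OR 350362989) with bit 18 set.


Step 1: 1447522902 | 350362989 = 1458012031
Step 2: 1458012031 | (1 << 18) = 1458012031 | 262144 = 1458012031

1458012031


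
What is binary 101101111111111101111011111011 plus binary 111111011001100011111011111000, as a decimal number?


101101111111111101111011111011 + 111111011001100011111011111000 = 1101101011001100001110111110011 = 1835408883

1835408883


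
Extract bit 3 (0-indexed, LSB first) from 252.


0b11111100, position 3 = 1

1


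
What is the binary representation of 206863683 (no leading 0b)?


206863683 = 1100010101000111110101000011 in binary

1100010101000111110101000011


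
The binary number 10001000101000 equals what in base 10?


10001000101000 in decimal = 8744

8744


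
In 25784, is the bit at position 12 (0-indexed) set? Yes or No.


0b110010010111000, bit 12 = 0. No

No


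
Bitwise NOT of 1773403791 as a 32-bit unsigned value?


~0b1101001101100111111111010001111 = 0b10010110010011000000000101110000 = 2521563504 (32-bit unsigned)

2521563504


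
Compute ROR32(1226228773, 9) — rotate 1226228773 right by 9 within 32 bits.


Rotate 0b1001001000101101100010000100101 right by 9 (32-bit) = 0b10010101001001000101101100010 = 312773474

312773474


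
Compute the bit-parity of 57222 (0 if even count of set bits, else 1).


0b1101111110000110 has 10 ones => parity 0

0


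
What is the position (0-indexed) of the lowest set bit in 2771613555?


0b10100101001100110111011101110011. Lowest set bit at position 0

0


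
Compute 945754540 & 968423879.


0b111000010111110001000110101100 & 0b111001101110001111100111000111 = 0b111000000110000001000110000100 = 941101444

941101444


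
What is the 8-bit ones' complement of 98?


98 ^ 255 = 157

157


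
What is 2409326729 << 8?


0b10001111100110110110100010001001 << 8 = 0b1000111110011011011010001000100100000000 = 616787642624

616787642624


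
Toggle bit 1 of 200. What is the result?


200 ^ (1 << 1) = 200 ^ 2 = 202

202


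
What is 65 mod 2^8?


65 & 255 = 65

65


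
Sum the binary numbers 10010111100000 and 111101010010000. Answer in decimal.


10010111100000 + 111101010010000 = 1010000001110000 = 41072

41072


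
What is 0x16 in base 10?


16 hex = 22 decimal

22


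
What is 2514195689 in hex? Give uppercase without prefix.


2514195689 = 95DB94E9 hex

95DB94E9


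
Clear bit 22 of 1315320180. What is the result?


1315320180 & ~(1 << 22) = 1311125876

1311125876


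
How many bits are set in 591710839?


0b100011010001001100101001110111 has 15 set bits

15


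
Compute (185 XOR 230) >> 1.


Step 1: 185 ^ 230 = 95
Step 2: 95 >> 1 = 47

47


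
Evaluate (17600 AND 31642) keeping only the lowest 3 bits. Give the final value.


Step 1: 17600 & 31642 = 16512
Step 2: 16512 & 7 = 0

0


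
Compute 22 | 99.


0b10110 | 0b1100011 = 0b1110111 = 119

119


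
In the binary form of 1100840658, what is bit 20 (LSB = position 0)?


0b1000001100111010111111011010010, position 20 = 1

1


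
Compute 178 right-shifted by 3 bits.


0b10110010 >> 3 = 0b10110 = 22

22


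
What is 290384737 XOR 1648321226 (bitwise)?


0b10001010011101110101101100001 ^ 0b1100010001111110110001011001010 = 0b1110011011100011000100110101011 = 1936820651

1936820651


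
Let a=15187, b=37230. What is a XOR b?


15187 ^ 37230 = 43581

43581


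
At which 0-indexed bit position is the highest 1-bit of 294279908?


0b10001100010100101101011100100. Highest set bit at position 28

28


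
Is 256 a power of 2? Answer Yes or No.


0b100000000. Only one bit set => Yes

Yes


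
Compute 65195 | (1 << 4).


65195 | (1 << 4) = 65195 | 16 = 65211

65211


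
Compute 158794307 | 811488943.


0b1001011101110000001001000011 | 0b110000010111100101011010101111 = 0b111001011111110101011011101111 = 964646639

964646639


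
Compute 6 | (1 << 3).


6 | (1 << 3) = 6 | 8 = 14

14


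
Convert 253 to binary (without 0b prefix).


253 = 11111101 in binary

11111101


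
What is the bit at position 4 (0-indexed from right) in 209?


0b11010001, position 4 = 1

1


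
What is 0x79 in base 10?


79 hex = 121 decimal

121


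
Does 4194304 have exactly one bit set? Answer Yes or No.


0b10000000000000000000000. Only one bit set => Yes

Yes


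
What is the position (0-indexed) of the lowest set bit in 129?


0b10000001. Lowest set bit at position 0

0


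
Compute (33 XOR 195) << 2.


Step 1: 33 ^ 195 = 226
Step 2: 226 << 2 = 904

904


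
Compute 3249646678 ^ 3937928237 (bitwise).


0b11000001101100011010110001010110 ^ 0b11101010101110000000010000101101 = 0b101011000010011010100001111011 = 722053243

722053243


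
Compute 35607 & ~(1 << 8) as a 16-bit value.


35607 & ~(1 << 8) = 35351

35351


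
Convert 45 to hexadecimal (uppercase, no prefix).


45 = 2D hex

2D


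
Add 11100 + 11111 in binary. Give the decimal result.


11100 + 11111 = 111011 = 59

59


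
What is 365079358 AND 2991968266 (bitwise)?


0b10101110000101010101100111110 & 0b10110010010101011101000000001010 = 0b10000010000001000000000001010 = 272662538

272662538


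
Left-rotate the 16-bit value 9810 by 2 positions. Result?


Rotate 0b10011001010010 left by 2 (16-bit) = 0b1001100101001000 = 39240

39240


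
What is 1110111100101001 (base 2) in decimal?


1110111100101001 in decimal = 61225

61225


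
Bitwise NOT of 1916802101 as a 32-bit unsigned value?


~0b1110010010000000001010000110101 = 0b10001101101111111110101111001010 = 2378165194 (32-bit unsigned)

2378165194


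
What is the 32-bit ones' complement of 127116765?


127116765 ^ 4294967295 = 4167850530

4167850530


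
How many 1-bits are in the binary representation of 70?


0b1000110 has 3 set bits

3


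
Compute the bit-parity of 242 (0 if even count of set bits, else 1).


0b11110010 has 5 ones => parity 1

1


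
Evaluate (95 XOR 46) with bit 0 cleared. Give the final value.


Step 1: 95 ^ 46 = 113
Step 2: 113 & ~(1 << 0) = 112

112


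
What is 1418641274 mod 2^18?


1418641274 & 262143 = 180090

180090


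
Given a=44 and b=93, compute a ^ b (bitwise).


44 ^ 93 = 113

113


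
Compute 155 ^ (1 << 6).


155 ^ (1 << 6) = 155 ^ 64 = 219

219


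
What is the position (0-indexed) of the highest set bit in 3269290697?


0b11000010110111010110101011001001. Highest set bit at position 31

31


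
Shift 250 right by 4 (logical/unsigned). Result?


0b11111010 >> 4 = 0b1111 = 15

15
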